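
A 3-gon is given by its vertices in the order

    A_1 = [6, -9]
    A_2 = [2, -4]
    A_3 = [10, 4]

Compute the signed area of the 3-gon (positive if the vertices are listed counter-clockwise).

Apply the shoelace (surveyor's) formula: 2A = Σ (x_i·y_{i+1} − x_{i+1}·y_i), indices taken mod 3.
Cross-terms: -6, 48, -114  ⇒  Σ = -72
Signed area = Σ/2 = -36 (negative ⇒ clockwise traversal).

-36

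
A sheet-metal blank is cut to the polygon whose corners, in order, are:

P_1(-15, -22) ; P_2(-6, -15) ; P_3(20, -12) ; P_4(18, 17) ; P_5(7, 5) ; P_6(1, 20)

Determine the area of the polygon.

702.5

P_1→P_2: (-15)(-15) − (-6)(-22) = 93
P_2→P_3: (-6)(-12) − (20)(-15) = 372
P_3→P_4: (20)(17) − (18)(-12) = 556
P_4→P_5: (18)(5) − (7)(17) = -29
P_5→P_6: (7)(20) − (1)(5) = 135
P_6→P_1: (1)(-22) − (-15)(20) = 278
Σ = 1405
Area = |Σ|/2 = 702.5.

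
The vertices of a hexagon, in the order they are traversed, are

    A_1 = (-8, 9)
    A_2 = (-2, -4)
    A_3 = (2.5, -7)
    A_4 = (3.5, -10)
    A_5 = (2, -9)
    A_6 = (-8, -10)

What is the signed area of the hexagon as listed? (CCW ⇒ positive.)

-91

Apply the surveyor's formula: 2A = Σ (x_i·y_{i+1} − x_{i+1}·y_i), indices taken mod 6.
Σ = (50) + (24) + (-0.5) + (-11.5) + (-92) + (-152) = -182
Signed area = Σ/2 = -91 (negative ⇒ clockwise traversal).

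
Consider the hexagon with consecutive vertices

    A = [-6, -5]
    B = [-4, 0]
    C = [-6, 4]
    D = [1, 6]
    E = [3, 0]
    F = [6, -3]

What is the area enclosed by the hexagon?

75.5

A→B: (-6)(0) − (-4)(-5) = -20
B→C: (-4)(4) − (-6)(0) = -16
C→D: (-6)(6) − (1)(4) = -40
D→E: (1)(0) − (3)(6) = -18
E→F: (3)(-3) − (6)(0) = -9
F→A: (6)(-5) − (-6)(-3) = -48
Σ = -151
Area = |Σ|/2 = 75.5.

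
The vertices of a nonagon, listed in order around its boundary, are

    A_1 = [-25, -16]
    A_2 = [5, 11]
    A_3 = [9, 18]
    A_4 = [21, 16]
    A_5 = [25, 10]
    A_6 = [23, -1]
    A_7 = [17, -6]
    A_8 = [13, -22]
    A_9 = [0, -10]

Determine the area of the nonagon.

840

Σ = (-195) + (-9) + (-234) + (-190) + (-255) + (-121) + (-296) + (-130) + (-250) = -1680
Area = |Σ|/2 = 840.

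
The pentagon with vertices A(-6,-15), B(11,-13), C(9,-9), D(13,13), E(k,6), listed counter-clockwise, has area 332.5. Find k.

Write out the shoelace sum; only the two edges meeting at E involve k:
2·Area = [(13·6 − k·13) + (k·(-15) − (-6)·6)] + 495
       = -28·k + 609 = 665
⇒ k = -2.

-2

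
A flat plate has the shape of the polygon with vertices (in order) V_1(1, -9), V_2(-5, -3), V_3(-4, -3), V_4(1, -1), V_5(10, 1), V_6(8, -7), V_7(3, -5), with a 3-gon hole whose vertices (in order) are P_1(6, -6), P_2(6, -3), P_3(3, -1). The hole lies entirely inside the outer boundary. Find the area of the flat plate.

68.5

Outer boundary:
Σ = (-48) + (3) + (7) + (11) + (-78) + (-19) + (-22) = -146
Area = |Σ|/2 = 73.
Hole:
Apply Gauss's area formula: 2A = Σ (x_i·y_{i+1} − x_{i+1}·y_i), indices taken mod 3.
P_1→P_2: (6)(-3) − (6)(-6) = 18
P_2→P_3: (6)(-1) − (3)(-3) = 3
P_3→P_1: (3)(-6) − (6)(-1) = -12
Σ = 9
Area = |Σ|/2 = 4.5.
Net area = 73 − 4.5 = 68.5.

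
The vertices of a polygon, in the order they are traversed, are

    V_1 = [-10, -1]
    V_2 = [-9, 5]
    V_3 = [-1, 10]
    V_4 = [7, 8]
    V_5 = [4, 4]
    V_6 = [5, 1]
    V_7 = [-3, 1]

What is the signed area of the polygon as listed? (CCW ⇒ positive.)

-110.5

Apply the shoelace (surveyor's) formula: 2A = Σ (x_i·y_{i+1} − x_{i+1}·y_i), indices taken mod 7.
Cross-terms: -59, -85, -78, -4, -16, 8, 13  ⇒  Σ = -221
Signed area = Σ/2 = -110.5 (negative ⇒ clockwise traversal).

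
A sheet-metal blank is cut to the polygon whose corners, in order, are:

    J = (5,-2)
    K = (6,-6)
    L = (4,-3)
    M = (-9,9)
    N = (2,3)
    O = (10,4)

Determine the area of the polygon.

55

Apply the shoelace (surveyor's) formula: 2A = Σ (x_i·y_{i+1} − x_{i+1}·y_i), indices taken mod 6.
Σ = (-18) + (6) + (9) + (-45) + (-22) + (-40) = -110
Area = |Σ|/2 = 55.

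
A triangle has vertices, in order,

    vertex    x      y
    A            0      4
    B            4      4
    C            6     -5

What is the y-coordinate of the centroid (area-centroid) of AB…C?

Apply the shoelace formula. First the cross-terms c_i = x_i·y_{i+1} − x_{i+1}·y_i:
  -16, -44, 24  ⇒  2A = -36, A = -18.
Then Σ (y_i + y_{i+1})·c_i = -108, so ȳ = -108 / (6·(-18)) = 1.

1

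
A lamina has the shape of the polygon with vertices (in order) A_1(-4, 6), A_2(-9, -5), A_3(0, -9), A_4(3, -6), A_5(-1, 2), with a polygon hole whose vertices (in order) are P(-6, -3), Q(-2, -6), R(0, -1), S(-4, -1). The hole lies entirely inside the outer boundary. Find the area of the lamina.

Outer boundary:
Σ = (74) + (81) + (27) + (0) + (2) = 184
Area = |Σ|/2 = 92.
Hole:
Σ = (30) + (2) + (-4) + (6) = 34
Area = |Σ|/2 = 17.
Net area = 92 − 17 = 75.

75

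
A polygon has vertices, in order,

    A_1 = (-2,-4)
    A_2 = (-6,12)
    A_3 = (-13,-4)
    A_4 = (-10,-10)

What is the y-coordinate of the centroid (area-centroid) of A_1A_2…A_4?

Apply Gauss's area formula. First the cross-terms c_i = x_i·y_{i+1} − x_{i+1}·y_i:
  -48, 180, 90, 20  ⇒  2A = 242, A = 121.
Then Σ (y_i + y_{i+1})·c_i = -484, so ȳ = -484 / (6·121) = -2/3.

-2/3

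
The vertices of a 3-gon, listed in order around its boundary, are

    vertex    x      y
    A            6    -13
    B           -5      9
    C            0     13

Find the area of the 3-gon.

77

Σ = (-11) + (-65) + (-78) = -154
Area = |Σ|/2 = 77.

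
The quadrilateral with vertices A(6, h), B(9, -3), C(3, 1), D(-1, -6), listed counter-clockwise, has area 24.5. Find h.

-3

Write out the shoelace sum; only the two edges meeting at A involve h:
2·Area = [((-1)·h − 6·(-6)) + (6·(-3) − 9·h)] + 1
       = -10·h + 19 = 49
⇒ h = -3.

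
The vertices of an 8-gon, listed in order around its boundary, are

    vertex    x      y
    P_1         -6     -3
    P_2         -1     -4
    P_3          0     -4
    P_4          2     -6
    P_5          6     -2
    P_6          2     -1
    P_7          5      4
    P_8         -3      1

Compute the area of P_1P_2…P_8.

Apply the surveyor's formula: 2A = Σ (x_i·y_{i+1} − x_{i+1}·y_i), indices taken mod 8.
Σ = (21) + (4) + (8) + (32) + (-2) + (13) + (17) + (15) = 108
Area = |Σ|/2 = 54.

54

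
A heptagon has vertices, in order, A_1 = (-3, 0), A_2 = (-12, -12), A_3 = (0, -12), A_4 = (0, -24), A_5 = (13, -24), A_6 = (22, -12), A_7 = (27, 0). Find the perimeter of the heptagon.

110

|A_1A_2| = √((-9)² + (-12)²) = √225 = 15
|A_2A_3| = √((12)² + (0)²) = √144 = 12
|A_3A_4| = √((0)² + (-12)²) = √144 = 12
|A_4A_5| = √((13)² + (0)²) = √169 = 13
|A_5A_6| = √((9)² + (12)²) = √225 = 15
|A_6A_7| = √((5)² + (12)²) = √169 = 13
|A_7A_1| = √((-30)² + (0)²) = √900 = 30
Perimeter = 15 + 12 + 12 + 13 + 15 + 13 + 30 = 110.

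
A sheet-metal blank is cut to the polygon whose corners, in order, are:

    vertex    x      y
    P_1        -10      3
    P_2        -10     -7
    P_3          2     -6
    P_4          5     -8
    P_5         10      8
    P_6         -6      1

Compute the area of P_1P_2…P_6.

Cross-terms: 100, 74, 14, 120, 58, -8  ⇒  Σ = 358
Area = |Σ|/2 = 179.

179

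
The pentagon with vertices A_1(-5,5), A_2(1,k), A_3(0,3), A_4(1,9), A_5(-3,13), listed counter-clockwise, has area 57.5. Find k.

-6

The doubled signed area Σ (x_i y_{i+1} − x_{i+1} y_i) is linear in k.
With k=0 it equals 85; the coefficient of k is -5 (from the two edges through A_2).
So -5·k + 85 = 2·57.5 = 115 ⇒ k = -6.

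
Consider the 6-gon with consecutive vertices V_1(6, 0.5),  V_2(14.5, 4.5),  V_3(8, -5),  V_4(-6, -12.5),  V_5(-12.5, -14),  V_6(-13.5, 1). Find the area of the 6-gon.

Apply Gauss's area formula: 2A = Σ (x_i·y_{i+1} − x_{i+1}·y_i), indices taken mod 6.
Σ = (19.75) + (-108.5) + (-130) + (-72.25) + (-201.5) + (-12.75) = -505.25
Area = |Σ|/2 = 252.625.

252.625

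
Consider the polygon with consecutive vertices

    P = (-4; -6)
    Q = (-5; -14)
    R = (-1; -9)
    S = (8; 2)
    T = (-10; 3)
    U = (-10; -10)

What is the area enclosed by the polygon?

Σ = (26) + (31) + (70) + (44) + (130) + (20) = 321
Area = |Σ|/2 = 160.5.

160.5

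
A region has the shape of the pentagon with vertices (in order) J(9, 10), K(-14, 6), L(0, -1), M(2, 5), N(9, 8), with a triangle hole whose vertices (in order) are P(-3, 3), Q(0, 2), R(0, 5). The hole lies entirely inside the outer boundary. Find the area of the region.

95

Outer boundary:
J→K: (9)(6) − (-14)(10) = 194
K→L: (-14)(-1) − (0)(6) = 14
L→M: (0)(5) − (2)(-1) = 2
M→N: (2)(8) − (9)(5) = -29
N→J: (9)(10) − (9)(8) = 18
Σ = 199
Area = |Σ|/2 = 99.5.
Hole:
Apply the surveyor's formula: 2A = Σ (x_i·y_{i+1} − x_{i+1}·y_i), indices taken mod 3.
Σ = (-6) + (0) + (15) = 9
Area = |Σ|/2 = 4.5.
Net area = 99.5 − 4.5 = 95.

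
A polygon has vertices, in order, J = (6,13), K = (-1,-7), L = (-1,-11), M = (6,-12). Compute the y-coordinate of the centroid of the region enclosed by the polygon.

-90/29

Apply the shoelace formula. First the cross-terms c_i = x_i·y_{i+1} − x_{i+1}·y_i:
  -29, 4, 78, 150  ⇒  2A = 203, A = 101.5.
Then Σ (y_i + y_{i+1})·c_i = -1890, so ȳ = -1890 / (6·101.5) = -90/29.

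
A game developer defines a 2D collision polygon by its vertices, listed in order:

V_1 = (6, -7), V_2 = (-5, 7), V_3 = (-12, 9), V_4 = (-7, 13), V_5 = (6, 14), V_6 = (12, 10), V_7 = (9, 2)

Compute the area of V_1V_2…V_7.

236

V_1→V_2: (6)(7) − (-5)(-7) = 7
V_2→V_3: (-5)(9) − (-12)(7) = 39
V_3→V_4: (-12)(13) − (-7)(9) = -93
V_4→V_5: (-7)(14) − (6)(13) = -176
V_5→V_6: (6)(10) − (12)(14) = -108
V_6→V_7: (12)(2) − (9)(10) = -66
V_7→V_1: (9)(-7) − (6)(2) = -75
Σ = -472
Area = |Σ|/2 = 236.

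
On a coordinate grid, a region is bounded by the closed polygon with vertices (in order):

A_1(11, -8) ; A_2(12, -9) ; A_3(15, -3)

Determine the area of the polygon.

4.5

Σ = (-3) + (99) + (-87) = 9
Area = |Σ|/2 = 4.5.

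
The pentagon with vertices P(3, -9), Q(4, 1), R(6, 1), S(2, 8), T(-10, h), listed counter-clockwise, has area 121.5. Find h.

10

Write out the shoelace sum; only the two edges meeting at T involve h:
2·Area = [(2·h − (-10)·8) + ((-10)·(-9) − 3·h)] + 83
       = -1·h + 253 = 243
⇒ h = 10.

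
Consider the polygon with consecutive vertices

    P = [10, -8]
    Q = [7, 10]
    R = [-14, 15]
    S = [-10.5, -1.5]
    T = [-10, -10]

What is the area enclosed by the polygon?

424.75

Apply the shoelace formula: 2A = Σ (x_i·y_{i+1} − x_{i+1}·y_i), indices taken mod 5.
P→Q: (10)(10) − (7)(-8) = 156
Q→R: (7)(15) − (-14)(10) = 245
R→S: (-14)(-1.5) − (-10.5)(15) = 178.5
S→T: (-10.5)(-10) − (-10)(-1.5) = 90
T→P: (-10)(-8) − (10)(-10) = 180
Σ = 849.5
Area = |Σ|/2 = 424.75.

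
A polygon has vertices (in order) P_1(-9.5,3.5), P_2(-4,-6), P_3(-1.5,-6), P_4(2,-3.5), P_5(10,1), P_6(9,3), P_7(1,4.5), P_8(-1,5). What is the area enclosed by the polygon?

126.125

Σ = (71) + (15) + (17.25) + (37) + (21) + (37.5) + (9.5) + (44) = 252.25
Area = |Σ|/2 = 126.125.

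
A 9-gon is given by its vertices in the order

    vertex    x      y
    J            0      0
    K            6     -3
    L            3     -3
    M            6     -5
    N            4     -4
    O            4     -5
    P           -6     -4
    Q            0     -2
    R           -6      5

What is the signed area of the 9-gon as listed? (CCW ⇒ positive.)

-30

Σ = (0) + (-9) + (3) + (-4) + (-4) + (-46) + (12) + (-12) + (0) = -60
Signed area = Σ/2 = -30 (negative ⇒ clockwise traversal).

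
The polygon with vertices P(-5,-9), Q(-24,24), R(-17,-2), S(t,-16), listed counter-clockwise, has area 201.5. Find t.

The doubled signed area Σ (x_i y_{i+1} − x_{i+1} y_i) is linear in t.
With t=0 it equals 312; the coefficient of t is -7 (from the two edges through S).
So -7·t + 312 = 2·201.5 = 403 ⇒ t = -13.

-13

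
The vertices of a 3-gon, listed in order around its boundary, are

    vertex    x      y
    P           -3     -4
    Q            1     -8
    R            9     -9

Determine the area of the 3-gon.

Apply the shoelace (surveyor's) formula: 2A = Σ (x_i·y_{i+1} − x_{i+1}·y_i), indices taken mod 3.
Σ = (28) + (63) + (-63) = 28
Area = |Σ|/2 = 14.

14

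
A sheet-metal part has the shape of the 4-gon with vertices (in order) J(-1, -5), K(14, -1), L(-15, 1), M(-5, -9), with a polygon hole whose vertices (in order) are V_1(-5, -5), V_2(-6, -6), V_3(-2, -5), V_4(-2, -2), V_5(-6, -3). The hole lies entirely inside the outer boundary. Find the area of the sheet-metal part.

Outer boundary:
Apply the shoelace formula: 2A = Σ (x_i·y_{i+1} − x_{i+1}·y_i), indices taken mod 4.
Σ = (71) + (-1) + (140) + (16) = 226
Area = |Σ|/2 = 113.
Hole:
V_1→V_2: (-5)(-6) − (-6)(-5) = 0
V_2→V_3: (-6)(-5) − (-2)(-6) = 18
V_3→V_4: (-2)(-2) − (-2)(-5) = -6
V_4→V_5: (-2)(-3) − (-6)(-2) = -6
V_5→V_1: (-6)(-5) − (-5)(-3) = 15
Σ = 21
Area = |Σ|/2 = 10.5.
Net area = 113 − 10.5 = 102.5.

102.5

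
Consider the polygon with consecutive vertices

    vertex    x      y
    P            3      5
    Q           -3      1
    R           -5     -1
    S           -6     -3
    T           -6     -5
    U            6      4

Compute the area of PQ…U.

Apply the surveyor's formula: 2A = Σ (x_i·y_{i+1} − x_{i+1}·y_i), indices taken mod 6.
Σ = (18) + (8) + (9) + (12) + (6) + (18) = 71
Area = |Σ|/2 = 35.5.

35.5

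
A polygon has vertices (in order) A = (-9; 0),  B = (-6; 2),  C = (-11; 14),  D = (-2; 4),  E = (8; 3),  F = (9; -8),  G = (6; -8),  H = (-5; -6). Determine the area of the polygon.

189.5

Cross-terms: -18, -62, -16, -38, -91, -24, -76, -54  ⇒  Σ = -379
Area = |Σ|/2 = 189.5.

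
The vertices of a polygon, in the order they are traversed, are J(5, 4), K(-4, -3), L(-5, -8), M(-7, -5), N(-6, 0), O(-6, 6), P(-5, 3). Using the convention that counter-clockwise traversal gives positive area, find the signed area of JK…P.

-51

J→K: (5)(-3) − (-4)(4) = 1
K→L: (-4)(-8) − (-5)(-3) = 17
L→M: (-5)(-5) − (-7)(-8) = -31
M→N: (-7)(0) − (-6)(-5) = -30
N→O: (-6)(6) − (-6)(0) = -36
O→P: (-6)(3) − (-5)(6) = 12
P→J: (-5)(4) − (5)(3) = -35
Σ = -102
Signed area = Σ/2 = -51 (negative ⇒ clockwise traversal).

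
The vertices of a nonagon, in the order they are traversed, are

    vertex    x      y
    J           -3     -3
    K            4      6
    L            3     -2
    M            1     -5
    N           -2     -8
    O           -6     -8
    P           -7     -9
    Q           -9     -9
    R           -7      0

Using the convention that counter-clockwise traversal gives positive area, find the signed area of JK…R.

-78.5

J→K: (-3)(6) − (4)(-3) = -6
K→L: (4)(-2) − (3)(6) = -26
L→M: (3)(-5) − (1)(-2) = -13
M→N: (1)(-8) − (-2)(-5) = -18
N→O: (-2)(-8) − (-6)(-8) = -32
O→P: (-6)(-9) − (-7)(-8) = -2
P→Q: (-7)(-9) − (-9)(-9) = -18
Q→R: (-9)(0) − (-7)(-9) = -63
R→J: (-7)(-3) − (-3)(0) = 21
Σ = -157
Signed area = Σ/2 = -78.5 (negative ⇒ clockwise traversal).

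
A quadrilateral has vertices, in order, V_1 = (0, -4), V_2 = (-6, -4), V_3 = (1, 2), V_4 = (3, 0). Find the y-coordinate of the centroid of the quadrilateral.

-122/75

Apply the shoelace (surveyor's) formula. First the cross-terms c_i = x_i·y_{i+1} − x_{i+1}·y_i:
  -24, -8, -6, -12  ⇒  2A = -50, A = -25.
Then Σ (y_i + y_{i+1})·c_i = 244, so ȳ = 244 / (6·(-25)) = -122/75.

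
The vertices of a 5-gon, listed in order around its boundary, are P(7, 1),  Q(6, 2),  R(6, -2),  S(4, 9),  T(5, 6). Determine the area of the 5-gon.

Apply the shoelace formula: 2A = Σ (x_i·y_{i+1} − x_{i+1}·y_i), indices taken mod 5.
Cross-terms: 8, -24, 62, -21, -37  ⇒  Σ = -12
Area = |Σ|/2 = 6.

6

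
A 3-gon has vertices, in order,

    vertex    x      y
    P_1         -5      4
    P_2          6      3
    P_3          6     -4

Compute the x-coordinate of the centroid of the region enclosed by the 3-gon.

7/3

Apply the surveyor's formula. First the cross-terms c_i = x_i·y_{i+1} − x_{i+1}·y_i:
  -39, -42, 4  ⇒  2A = -77, A = -38.5.
Then Σ (x_i + x_{i+1})·c_i = -539, so x̄ = -539 / (6·(-38.5)) = 7/3.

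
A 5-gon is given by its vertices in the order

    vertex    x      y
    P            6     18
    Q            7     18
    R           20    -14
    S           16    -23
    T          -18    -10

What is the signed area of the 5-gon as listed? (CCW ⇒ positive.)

-775

Apply the surveyor's formula: 2A = Σ (x_i·y_{i+1} − x_{i+1}·y_i), indices taken mod 5.
Σ = (-18) + (-458) + (-236) + (-574) + (-264) = -1550
Signed area = Σ/2 = -775 (negative ⇒ clockwise traversal).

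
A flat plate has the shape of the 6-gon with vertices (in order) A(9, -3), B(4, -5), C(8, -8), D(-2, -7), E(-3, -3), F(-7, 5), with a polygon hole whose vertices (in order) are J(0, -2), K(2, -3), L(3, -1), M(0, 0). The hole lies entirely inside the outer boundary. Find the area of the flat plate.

Outer boundary:
Apply Gauss's area formula: 2A = Σ (x_i·y_{i+1} − x_{i+1}·y_i), indices taken mod 6.
A→B: (9)(-5) − (4)(-3) = -33
B→C: (4)(-8) − (8)(-5) = 8
C→D: (8)(-7) − (-2)(-8) = -72
D→E: (-2)(-3) − (-3)(-7) = -15
E→F: (-3)(5) − (-7)(-3) = -36
F→A: (-7)(-3) − (9)(5) = -24
Σ = -172
Area = |Σ|/2 = 86.
Hole:
Σ = (4) + (7) + (0) + (0) = 11
Area = |Σ|/2 = 5.5.
Net area = 86 − 5.5 = 80.5.

80.5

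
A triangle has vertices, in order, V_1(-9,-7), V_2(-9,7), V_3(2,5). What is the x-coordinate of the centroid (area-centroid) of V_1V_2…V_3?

Apply Gauss's area formula. First the cross-terms c_i = x_i·y_{i+1} − x_{i+1}·y_i:
  -126, -59, 31  ⇒  2A = -154, A = -77.
Then Σ (x_i + x_{i+1})·c_i = 2464, so x̄ = 2464 / (6·(-77)) = -16/3.

-16/3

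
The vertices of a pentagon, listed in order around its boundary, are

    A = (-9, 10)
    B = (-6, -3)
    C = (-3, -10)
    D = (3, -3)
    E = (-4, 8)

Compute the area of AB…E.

Cross-terms: 87, 51, 39, 12, 32  ⇒  Σ = 221
Area = |Σ|/2 = 110.5.

110.5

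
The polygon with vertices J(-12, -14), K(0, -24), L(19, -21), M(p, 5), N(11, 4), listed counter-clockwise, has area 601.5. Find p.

21

Write out the shoelace sum; only the two edges meeting at M involve p:
2·Area = [(19·5 − p·(-21)) + (p·4 − 11·5)] + 638
       = 25·p + 678 = 1203
⇒ p = 21.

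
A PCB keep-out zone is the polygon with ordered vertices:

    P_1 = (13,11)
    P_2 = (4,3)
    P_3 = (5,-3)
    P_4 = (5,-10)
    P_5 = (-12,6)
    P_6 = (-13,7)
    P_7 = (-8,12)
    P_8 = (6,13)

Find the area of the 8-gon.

271

Apply the shoelace formula: 2A = Σ (x_i·y_{i+1} − x_{i+1}·y_i), indices taken mod 8.
P_1→P_2: (13)(3) − (4)(11) = -5
P_2→P_3: (4)(-3) − (5)(3) = -27
P_3→P_4: (5)(-10) − (5)(-3) = -35
P_4→P_5: (5)(6) − (-12)(-10) = -90
P_5→P_6: (-12)(7) − (-13)(6) = -6
P_6→P_7: (-13)(12) − (-8)(7) = -100
P_7→P_8: (-8)(13) − (6)(12) = -176
P_8→P_1: (6)(11) − (13)(13) = -103
Σ = -542
Area = |Σ|/2 = 271.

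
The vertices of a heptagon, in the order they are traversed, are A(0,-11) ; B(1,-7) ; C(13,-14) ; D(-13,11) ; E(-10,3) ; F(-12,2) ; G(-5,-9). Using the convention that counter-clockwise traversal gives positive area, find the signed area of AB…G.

154.5

Apply the surveyor's formula: 2A = Σ (x_i·y_{i+1} − x_{i+1}·y_i), indices taken mod 7.
Σ = (11) + (77) + (-39) + (71) + (16) + (118) + (55) = 309
Signed area = Σ/2 = 154.5 (positive ⇒ counter-clockwise traversal).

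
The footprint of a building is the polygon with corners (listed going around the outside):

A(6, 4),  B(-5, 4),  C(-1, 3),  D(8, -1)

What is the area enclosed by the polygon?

24

Σ = (44) + (-11) + (-23) + (38) = 48
Area = |Σ|/2 = 24.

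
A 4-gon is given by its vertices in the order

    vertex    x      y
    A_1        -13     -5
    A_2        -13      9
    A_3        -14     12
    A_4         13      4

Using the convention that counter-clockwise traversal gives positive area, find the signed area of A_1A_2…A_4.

Apply Gauss's area formula: 2A = Σ (x_i·y_{i+1} − x_{i+1}·y_i), indices taken mod 4.
Σ = (-182) + (-30) + (-212) + (-13) = -437
Signed area = Σ/2 = -218.5 (negative ⇒ clockwise traversal).

-218.5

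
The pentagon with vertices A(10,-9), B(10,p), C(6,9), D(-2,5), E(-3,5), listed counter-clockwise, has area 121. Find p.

The doubled signed area Σ (x_i y_{i+1} − x_{i+1} y_i) is linear in p.
With p=0 it equals 210; the coefficient of p is 4 (from the two edges through B).
So 4·p + 210 = 2·121 = 242 ⇒ p = 8.

8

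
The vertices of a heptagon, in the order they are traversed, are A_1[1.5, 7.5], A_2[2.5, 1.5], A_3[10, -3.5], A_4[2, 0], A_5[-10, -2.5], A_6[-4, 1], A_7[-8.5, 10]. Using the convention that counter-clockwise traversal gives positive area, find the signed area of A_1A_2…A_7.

A_1→A_2: (1.5)(1.5) − (2.5)(7.5) = -16.5
A_2→A_3: (2.5)(-3.5) − (10)(1.5) = -23.75
A_3→A_4: (10)(0) − (2)(-3.5) = 7
A_4→A_5: (2)(-2.5) − (-10)(0) = -5
A_5→A_6: (-10)(1) − (-4)(-2.5) = -20
A_6→A_7: (-4)(10) − (-8.5)(1) = -31.5
A_7→A_1: (-8.5)(7.5) − (1.5)(10) = -78.75
Σ = -168.5
Signed area = Σ/2 = -84.25 (negative ⇒ clockwise traversal).

-84.25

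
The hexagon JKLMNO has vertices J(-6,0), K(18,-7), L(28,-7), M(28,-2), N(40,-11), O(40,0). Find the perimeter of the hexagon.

112

|JK| = √((24)² + (-7)²) = √625 = 25
|KL| = √((10)² + (0)²) = √100 = 10
|LM| = √((0)² + (5)²) = √25 = 5
|MN| = √((12)² + (-9)²) = √225 = 15
|NO| = √((0)² + (11)²) = √121 = 11
|OJ| = √((-46)² + (0)²) = √2116 = 46
Perimeter = 25 + 10 + 5 + 15 + 11 + 46 = 112.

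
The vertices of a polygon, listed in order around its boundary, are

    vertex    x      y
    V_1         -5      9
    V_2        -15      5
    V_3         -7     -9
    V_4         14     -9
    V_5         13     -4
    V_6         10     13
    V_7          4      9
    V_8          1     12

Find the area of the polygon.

Σ = (110) + (170) + (189) + (61) + (209) + (38) + (39) + (69) = 885
Area = |Σ|/2 = 442.5.

442.5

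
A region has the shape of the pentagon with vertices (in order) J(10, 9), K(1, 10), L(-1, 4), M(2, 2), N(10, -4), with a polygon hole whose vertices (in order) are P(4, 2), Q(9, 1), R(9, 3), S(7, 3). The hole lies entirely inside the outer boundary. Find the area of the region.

Outer boundary:
Cross-terms: 91, 14, -10, -28, 130  ⇒  Σ = 197
Area = |Σ|/2 = 98.5.
Hole:
P→Q: (4)(1) − (9)(2) = -14
Q→R: (9)(3) − (9)(1) = 18
R→S: (9)(3) − (7)(3) = 6
S→P: (7)(2) − (4)(3) = 2
Σ = 12
Area = |Σ|/2 = 6.
Net area = 98.5 − 6 = 92.5.

92.5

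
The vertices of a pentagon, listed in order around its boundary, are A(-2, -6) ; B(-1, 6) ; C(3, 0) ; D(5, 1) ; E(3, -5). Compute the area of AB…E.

44.5

Apply the shoelace formula: 2A = Σ (x_i·y_{i+1} − x_{i+1}·y_i), indices taken mod 5.
A→B: (-2)(6) − (-1)(-6) = -18
B→C: (-1)(0) − (3)(6) = -18
C→D: (3)(1) − (5)(0) = 3
D→E: (5)(-5) − (3)(1) = -28
E→A: (3)(-6) − (-2)(-5) = -28
Σ = -89
Area = |Σ|/2 = 44.5.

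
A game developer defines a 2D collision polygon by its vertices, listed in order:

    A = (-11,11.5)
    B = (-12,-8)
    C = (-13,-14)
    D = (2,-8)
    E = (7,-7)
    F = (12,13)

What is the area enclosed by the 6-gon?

Apply the surveyor's formula: 2A = Σ (x_i·y_{i+1} − x_{i+1}·y_i), indices taken mod 6.
A→B: (-11)(-8) − (-12)(11.5) = 226
B→C: (-12)(-14) − (-13)(-8) = 64
C→D: (-13)(-8) − (2)(-14) = 132
D→E: (2)(-7) − (7)(-8) = 42
E→F: (7)(13) − (12)(-7) = 175
F→A: (12)(11.5) − (-11)(13) = 281
Σ = 920
Area = |Σ|/2 = 460.

460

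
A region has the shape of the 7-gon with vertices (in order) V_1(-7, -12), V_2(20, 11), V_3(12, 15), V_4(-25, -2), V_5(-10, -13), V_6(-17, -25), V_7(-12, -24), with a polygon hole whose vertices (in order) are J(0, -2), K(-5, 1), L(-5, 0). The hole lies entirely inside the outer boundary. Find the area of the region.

547.5

Outer boundary:
Apply Gauss's area formula: 2A = Σ (x_i·y_{i+1} − x_{i+1}·y_i), indices taken mod 7.
Σ = (163) + (168) + (351) + (305) + (29) + (108) + (-24) = 1100
Area = |Σ|/2 = 550.
Hole:
Apply Gauss's area formula: 2A = Σ (x_i·y_{i+1} − x_{i+1}·y_i), indices taken mod 3.
Cross-terms: -10, 5, 10  ⇒  Σ = 5
Area = |Σ|/2 = 2.5.
Net area = 550 − 2.5 = 547.5.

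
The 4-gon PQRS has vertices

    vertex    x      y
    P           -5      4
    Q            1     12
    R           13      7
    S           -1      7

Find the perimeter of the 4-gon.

42

|PQ| = √((6)² + (8)²) = √100 = 10
|QR| = √((12)² + (-5)²) = √169 = 13
|RS| = √((-14)² + (0)²) = √196 = 14
|SP| = √((-4)² + (-3)²) = √25 = 5
Perimeter = 10 + 13 + 14 + 5 = 42.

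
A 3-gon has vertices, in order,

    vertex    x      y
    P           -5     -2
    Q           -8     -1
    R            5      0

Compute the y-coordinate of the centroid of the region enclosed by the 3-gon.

-1

Apply Gauss's area formula. First the cross-terms c_i = x_i·y_{i+1} − x_{i+1}·y_i:
  -11, 5, -10  ⇒  2A = -16, A = -8.
Then Σ (y_i + y_{i+1})·c_i = 48, so ȳ = 48 / (6·(-8)) = -1.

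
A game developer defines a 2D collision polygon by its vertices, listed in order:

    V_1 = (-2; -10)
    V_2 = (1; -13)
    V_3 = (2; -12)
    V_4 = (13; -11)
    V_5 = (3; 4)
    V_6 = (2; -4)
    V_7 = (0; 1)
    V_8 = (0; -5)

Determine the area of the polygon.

120.5

Apply the shoelace (surveyor's) formula: 2A = Σ (x_i·y_{i+1} − x_{i+1}·y_i), indices taken mod 8.
Cross-terms: 36, 14, 134, 85, -20, 2, 0, -10  ⇒  Σ = 241
Area = |Σ|/2 = 120.5.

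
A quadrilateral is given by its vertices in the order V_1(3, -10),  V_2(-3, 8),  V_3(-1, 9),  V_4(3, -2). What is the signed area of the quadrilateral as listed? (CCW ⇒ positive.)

-37

Cross-terms: -6, -19, -25, -24  ⇒  Σ = -74
Signed area = Σ/2 = -37 (negative ⇒ clockwise traversal).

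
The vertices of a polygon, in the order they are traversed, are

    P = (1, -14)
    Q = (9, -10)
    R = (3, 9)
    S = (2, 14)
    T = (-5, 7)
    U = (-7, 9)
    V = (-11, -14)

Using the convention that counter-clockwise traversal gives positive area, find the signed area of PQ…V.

352

Σ = (116) + (111) + (24) + (84) + (4) + (197) + (168) = 704
Signed area = Σ/2 = 352 (positive ⇒ counter-clockwise traversal).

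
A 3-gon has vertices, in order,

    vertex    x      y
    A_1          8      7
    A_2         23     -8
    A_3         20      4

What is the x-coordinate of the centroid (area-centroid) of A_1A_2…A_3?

17

Apply the shoelace (surveyor's) formula. First the cross-terms c_i = x_i·y_{i+1} − x_{i+1}·y_i:
  -225, 252, 108  ⇒  2A = 135, A = 67.5.
Then Σ (x_i + x_{i+1})·c_i = 6885, so x̄ = 6885 / (6·67.5) = 17.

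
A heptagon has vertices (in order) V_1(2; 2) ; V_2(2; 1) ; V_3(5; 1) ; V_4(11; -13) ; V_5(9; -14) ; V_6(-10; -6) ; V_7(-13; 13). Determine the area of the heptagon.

286

Σ = (-2) + (-3) + (-76) + (-37) + (-194) + (-208) + (-52) = -572
Area = |Σ|/2 = 286.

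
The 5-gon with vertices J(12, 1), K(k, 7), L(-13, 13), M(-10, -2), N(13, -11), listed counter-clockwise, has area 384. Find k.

Write out the shoelace sum; only the two edges meeting at K involve k:
2·Area = [(12·7 − k·1) + (k·13 − (-13)·7)] + 437
       = 12·k + 612 = 768
⇒ k = 13.

13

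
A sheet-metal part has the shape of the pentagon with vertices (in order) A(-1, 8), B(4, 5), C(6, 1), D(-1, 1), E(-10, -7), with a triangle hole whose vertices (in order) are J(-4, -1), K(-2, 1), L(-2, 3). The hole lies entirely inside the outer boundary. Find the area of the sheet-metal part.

61

Outer boundary:
Apply the surveyor's formula: 2A = Σ (x_i·y_{i+1} − x_{i+1}·y_i), indices taken mod 5.
Σ = (-37) + (-26) + (7) + (17) + (-87) = -126
Area = |Σ|/2 = 63.
Hole:
Apply the shoelace formula: 2A = Σ (x_i·y_{i+1} − x_{i+1}·y_i), indices taken mod 3.
Σ = (-6) + (-4) + (14) = 4
Area = |Σ|/2 = 2.
Net area = 63 − 2 = 61.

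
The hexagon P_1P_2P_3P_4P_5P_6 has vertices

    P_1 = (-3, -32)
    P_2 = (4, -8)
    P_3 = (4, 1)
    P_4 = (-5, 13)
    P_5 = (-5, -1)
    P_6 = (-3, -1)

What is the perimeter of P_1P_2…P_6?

96

|P_1P_2| = √((7)² + (24)²) = √625 = 25
|P_2P_3| = √((0)² + (9)²) = √81 = 9
|P_3P_4| = √((-9)² + (12)²) = √225 = 15
|P_4P_5| = √((0)² + (-14)²) = √196 = 14
|P_5P_6| = √((2)² + (0)²) = √4 = 2
|P_6P_1| = √((0)² + (-31)²) = √961 = 31
Perimeter = 25 + 9 + 15 + 14 + 2 + 31 = 96.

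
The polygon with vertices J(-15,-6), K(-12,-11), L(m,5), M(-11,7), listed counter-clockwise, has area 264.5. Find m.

15

Write out the shoelace sum; only the two edges meeting at L involve m:
2·Area = [((-12)·5 − m·(-11)) + (m·7 − (-11)·5)] + 264
       = 18·m + 259 = 529
⇒ m = 15.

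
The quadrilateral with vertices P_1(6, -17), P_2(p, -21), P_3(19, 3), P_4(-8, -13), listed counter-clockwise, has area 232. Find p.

The doubled signed area Σ (x_i y_{i+1} − x_{i+1} y_i) is linear in p.
With p=0 it equals 264; the coefficient of p is 20 (from the two edges through P_2).
So 20·p + 264 = 2·232 = 464 ⇒ p = 10.

10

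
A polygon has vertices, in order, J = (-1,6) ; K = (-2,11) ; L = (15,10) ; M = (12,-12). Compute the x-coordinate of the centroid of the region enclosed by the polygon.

Apply the shoelace (surveyor's) formula. First the cross-terms c_i = x_i·y_{i+1} − x_{i+1}·y_i:
  1, -185, -300, 60  ⇒  2A = -424, A = -212.
Then Σ (x_i + x_{i+1})·c_i = -9848, so x̄ = -9848 / (6·(-212)) = 1231/159.

1231/159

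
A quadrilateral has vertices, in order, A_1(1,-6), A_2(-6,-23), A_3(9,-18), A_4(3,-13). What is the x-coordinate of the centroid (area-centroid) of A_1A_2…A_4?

Apply the shoelace formula. First the cross-terms c_i = x_i·y_{i+1} − x_{i+1}·y_i:
  -59, 315, -63, -5  ⇒  2A = 188, A = 94.
Then Σ (x_i + x_{i+1})·c_i = 464, so x̄ = 464 / (6·94) = 116/141.

116/141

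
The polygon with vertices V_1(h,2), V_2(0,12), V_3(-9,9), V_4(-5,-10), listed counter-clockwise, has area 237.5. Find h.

The doubled signed area Σ (x_i y_{i+1} − x_{i+1} y_i) is linear in h.
With h=0 it equals 233; the coefficient of h is 22 (from the two edges through V_1).
So 22·h + 233 = 2·237.5 = 475 ⇒ h = 11.

11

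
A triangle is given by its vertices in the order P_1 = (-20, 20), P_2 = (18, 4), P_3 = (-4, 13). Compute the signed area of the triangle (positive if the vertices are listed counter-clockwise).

Apply the shoelace (surveyor's) formula: 2A = Σ (x_i·y_{i+1} − x_{i+1}·y_i), indices taken mod 3.
Cross-terms: -440, 250, 180  ⇒  Σ = -10
Signed area = Σ/2 = -5 (negative ⇒ clockwise traversal).

-5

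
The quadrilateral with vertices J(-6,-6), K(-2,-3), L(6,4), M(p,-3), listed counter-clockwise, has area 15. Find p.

-5

The doubled signed area Σ (x_i y_{i+1} − x_{i+1} y_i) is linear in p.
With p=0 it equals -20; the coefficient of p is -10 (from the two edges through M).
So -10·p + -20 = 2·15 = 30 ⇒ p = -5.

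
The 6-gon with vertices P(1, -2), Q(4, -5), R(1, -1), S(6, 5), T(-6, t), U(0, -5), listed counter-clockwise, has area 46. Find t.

The doubled signed area Σ (x_i y_{i+1} − x_{i+1} y_i) is linear in t.
With t=0 it equals 80; the coefficient of t is 6 (from the two edges through T).
So 6·t + 80 = 2·46 = 92 ⇒ t = 2.

2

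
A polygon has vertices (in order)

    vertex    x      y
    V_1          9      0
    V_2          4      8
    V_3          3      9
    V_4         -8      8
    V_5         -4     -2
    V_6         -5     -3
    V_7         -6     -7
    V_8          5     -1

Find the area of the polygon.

148.5

Apply the shoelace (surveyor's) formula: 2A = Σ (x_i·y_{i+1} − x_{i+1}·y_i), indices taken mod 8.
Σ = (72) + (12) + (96) + (48) + (2) + (17) + (41) + (9) = 297
Area = |Σ|/2 = 148.5.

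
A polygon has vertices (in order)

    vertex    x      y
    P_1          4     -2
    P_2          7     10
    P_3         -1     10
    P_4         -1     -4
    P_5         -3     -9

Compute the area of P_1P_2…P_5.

93.5

Cross-terms: 54, 80, 14, -3, 42  ⇒  Σ = 187
Area = |Σ|/2 = 93.5.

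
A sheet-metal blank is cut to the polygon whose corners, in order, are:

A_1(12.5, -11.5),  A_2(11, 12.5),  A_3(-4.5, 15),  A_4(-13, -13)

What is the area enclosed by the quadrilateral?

534.75

Apply the shoelace formula: 2A = Σ (x_i·y_{i+1} − x_{i+1}·y_i), indices taken mod 4.
Σ = (282.75) + (221.25) + (253.5) + (312) = 1069.5
Area = |Σ|/2 = 534.75.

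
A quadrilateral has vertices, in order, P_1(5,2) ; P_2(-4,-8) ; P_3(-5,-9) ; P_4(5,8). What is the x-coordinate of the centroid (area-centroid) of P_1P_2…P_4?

296/183

Apply the surveyor's formula. First the cross-terms c_i = x_i·y_{i+1} − x_{i+1}·y_i:
  -32, -4, 5, -30  ⇒  2A = -61, A = -30.5.
Then Σ (x_i + x_{i+1})·c_i = -296, so x̄ = -296 / (6·(-30.5)) = 296/183.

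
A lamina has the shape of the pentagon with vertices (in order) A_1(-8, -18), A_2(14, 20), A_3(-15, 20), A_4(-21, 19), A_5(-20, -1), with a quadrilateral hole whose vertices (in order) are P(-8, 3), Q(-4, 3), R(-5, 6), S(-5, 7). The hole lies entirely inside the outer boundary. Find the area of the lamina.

Outer boundary:
Apply Gauss's area formula: 2A = Σ (x_i·y_{i+1} − x_{i+1}·y_i), indices taken mod 5.
Σ = (92) + (580) + (135) + (401) + (352) = 1560
Area = |Σ|/2 = 780.
Hole:
Apply the surveyor's formula: 2A = Σ (x_i·y_{i+1} − x_{i+1}·y_i), indices taken mod 4.
Σ = (-12) + (-9) + (-5) + (41) = 15
Area = |Σ|/2 = 7.5.
Net area = 780 − 7.5 = 772.5.

772.5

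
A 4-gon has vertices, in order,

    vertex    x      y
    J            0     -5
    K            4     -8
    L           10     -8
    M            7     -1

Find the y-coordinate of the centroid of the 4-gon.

-1232/237

Apply the shoelace formula. First the cross-terms c_i = x_i·y_{i+1} − x_{i+1}·y_i:
  20, 48, 46, -35  ⇒  2A = 79, A = 39.5.
Then Σ (y_i + y_{i+1})·c_i = -1232, so ȳ = -1232 / (6·39.5) = -1232/237.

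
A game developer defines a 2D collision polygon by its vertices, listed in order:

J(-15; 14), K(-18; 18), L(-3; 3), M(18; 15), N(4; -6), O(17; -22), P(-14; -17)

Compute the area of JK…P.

Apply Gauss's area formula: 2A = Σ (x_i·y_{i+1} − x_{i+1}·y_i), indices taken mod 7.
Σ = (-18) + (0) + (-99) + (-168) + (14) + (-597) + (-451) = -1319
Area = |Σ|/2 = 659.5.

659.5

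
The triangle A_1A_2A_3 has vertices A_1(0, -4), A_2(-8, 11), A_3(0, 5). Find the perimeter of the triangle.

36

|A_1A_2| = √((-8)² + (15)²) = √289 = 17
|A_2A_3| = √((8)² + (-6)²) = √100 = 10
|A_3A_1| = √((0)² + (-9)²) = √81 = 9
Perimeter = 17 + 10 + 9 = 36.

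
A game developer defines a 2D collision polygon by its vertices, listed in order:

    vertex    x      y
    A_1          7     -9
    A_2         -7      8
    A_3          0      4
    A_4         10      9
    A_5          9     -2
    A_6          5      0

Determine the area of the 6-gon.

105.5

Apply Gauss's area formula: 2A = Σ (x_i·y_{i+1} − x_{i+1}·y_i), indices taken mod 6.
A_1→A_2: (7)(8) − (-7)(-9) = -7
A_2→A_3: (-7)(4) − (0)(8) = -28
A_3→A_4: (0)(9) − (10)(4) = -40
A_4→A_5: (10)(-2) − (9)(9) = -101
A_5→A_6: (9)(0) − (5)(-2) = 10
A_6→A_1: (5)(-9) − (7)(0) = -45
Σ = -211
Area = |Σ|/2 = 105.5.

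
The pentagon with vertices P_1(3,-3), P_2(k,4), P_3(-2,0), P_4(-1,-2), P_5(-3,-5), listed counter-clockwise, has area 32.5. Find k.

6

Write out the shoelace sum; only the two edges meeting at P_2 involve k:
2·Area = [(3·4 − k·(-3)) + (k·0 − (-2)·4)] + 27
       = 3·k + 47 = 65
⇒ k = 6.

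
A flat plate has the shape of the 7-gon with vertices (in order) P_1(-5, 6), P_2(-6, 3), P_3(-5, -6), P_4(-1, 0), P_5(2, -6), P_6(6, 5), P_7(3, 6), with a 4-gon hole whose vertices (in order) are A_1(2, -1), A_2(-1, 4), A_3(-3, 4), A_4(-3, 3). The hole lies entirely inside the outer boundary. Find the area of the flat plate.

86

Outer boundary:
Σ = (21) + (51) + (-6) + (6) + (46) + (21) + (48) = 187
Area = |Σ|/2 = 93.5.
Hole:
Σ = (7) + (8) + (3) + (-3) = 15
Area = |Σ|/2 = 7.5.
Net area = 93.5 − 7.5 = 86.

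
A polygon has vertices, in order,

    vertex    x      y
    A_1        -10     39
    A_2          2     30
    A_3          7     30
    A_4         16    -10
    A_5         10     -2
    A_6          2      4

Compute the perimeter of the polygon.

118

|A_1A_2| = √((12)² + (-9)²) = √225 = 15
|A_2A_3| = √((5)² + (0)²) = √25 = 5
|A_3A_4| = √((9)² + (-40)²) = √1681 = 41
|A_4A_5| = √((-6)² + (8)²) = √100 = 10
|A_5A_6| = √((-8)² + (6)²) = √100 = 10
|A_6A_1| = √((-12)² + (35)²) = √1369 = 37
Perimeter = 15 + 5 + 41 + 10 + 10 + 37 = 118.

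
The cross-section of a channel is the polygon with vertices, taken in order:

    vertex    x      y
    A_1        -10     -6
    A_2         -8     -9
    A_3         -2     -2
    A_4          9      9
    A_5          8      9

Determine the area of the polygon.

A_1→A_2: (-10)(-9) − (-8)(-6) = 42
A_2→A_3: (-8)(-2) − (-2)(-9) = -2
A_3→A_4: (-2)(9) − (9)(-2) = 0
A_4→A_5: (9)(9) − (8)(9) = 9
A_5→A_1: (8)(-6) − (-10)(9) = 42
Σ = 91
Area = |Σ|/2 = 45.5.

45.5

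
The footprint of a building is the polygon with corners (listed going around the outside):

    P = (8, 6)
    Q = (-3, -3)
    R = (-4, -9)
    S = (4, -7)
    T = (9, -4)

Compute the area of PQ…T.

Apply the surveyor's formula: 2A = Σ (x_i·y_{i+1} − x_{i+1}·y_i), indices taken mod 5.
Σ = (-6) + (15) + (64) + (47) + (86) = 206
Area = |Σ|/2 = 103.

103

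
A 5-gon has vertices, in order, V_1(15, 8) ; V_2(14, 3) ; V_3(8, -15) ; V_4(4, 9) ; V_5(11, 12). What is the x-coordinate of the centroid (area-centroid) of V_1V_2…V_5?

Apply Gauss's area formula. First the cross-terms c_i = x_i·y_{i+1} − x_{i+1}·y_i:
  -67, -234, 132, -51, -92  ⇒  2A = -312, A = -156.
Then Σ (x_i + x_{i+1})·c_i = -8664, so x̄ = -8664 / (6·(-156)) = 361/39.

361/39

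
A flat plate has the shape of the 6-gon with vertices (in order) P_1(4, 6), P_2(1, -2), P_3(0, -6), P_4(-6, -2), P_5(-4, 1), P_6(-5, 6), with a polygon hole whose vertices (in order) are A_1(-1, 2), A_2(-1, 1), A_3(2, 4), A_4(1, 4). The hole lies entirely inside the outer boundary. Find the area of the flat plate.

Outer boundary:
Apply the surveyor's formula: 2A = Σ (x_i·y_{i+1} − x_{i+1}·y_i), indices taken mod 6.
Σ = (-14) + (-6) + (-36) + (-14) + (-19) + (-54) = -143
Area = |Σ|/2 = 71.5.
Hole:
Cross-terms: 1, -6, 4, 6  ⇒  Σ = 5
Area = |Σ|/2 = 2.5.
Net area = 71.5 − 2.5 = 69.

69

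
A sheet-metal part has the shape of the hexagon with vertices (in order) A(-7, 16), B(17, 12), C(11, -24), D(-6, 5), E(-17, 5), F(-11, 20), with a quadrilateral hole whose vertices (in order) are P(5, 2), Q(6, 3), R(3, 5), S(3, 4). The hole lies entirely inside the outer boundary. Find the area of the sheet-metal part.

Outer boundary:
Apply the shoelace formula: 2A = Σ (x_i·y_{i+1} − x_{i+1}·y_i), indices taken mod 6.
A→B: (-7)(12) − (17)(16) = -356
B→C: (17)(-24) − (11)(12) = -540
C→D: (11)(5) − (-6)(-24) = -89
D→E: (-6)(5) − (-17)(5) = 55
E→F: (-17)(20) − (-11)(5) = -285
F→A: (-11)(16) − (-7)(20) = -36
Σ = -1251
Area = |Σ|/2 = 625.5.
Hole:
Apply the shoelace (surveyor's) formula: 2A = Σ (x_i·y_{i+1} − x_{i+1}·y_i), indices taken mod 4.
Cross-terms: 3, 21, -3, -14  ⇒  Σ = 7
Area = |Σ|/2 = 3.5.
Net area = 625.5 − 3.5 = 622.

622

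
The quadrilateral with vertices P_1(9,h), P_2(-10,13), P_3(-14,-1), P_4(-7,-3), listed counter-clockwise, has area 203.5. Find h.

The doubled signed area Σ (x_i y_{i+1} − x_{i+1} y_i) is linear in h.
With h=0 it equals 371; the coefficient of h is 3 (from the two edges through P_1).
So 3·h + 371 = 2·203.5 = 407 ⇒ h = 12.

12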